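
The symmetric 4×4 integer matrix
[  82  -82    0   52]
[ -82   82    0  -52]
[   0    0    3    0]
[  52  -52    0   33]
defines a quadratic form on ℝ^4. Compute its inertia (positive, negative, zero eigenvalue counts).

step 0: pivot 82 → sign +
step 1: pivot 3 → sign +
step 2: pivot 1/41 → sign +
step 3: row/col 3 already zero → sign 0
signature = (3, 0, 1)

Answer: (3, 0, 1)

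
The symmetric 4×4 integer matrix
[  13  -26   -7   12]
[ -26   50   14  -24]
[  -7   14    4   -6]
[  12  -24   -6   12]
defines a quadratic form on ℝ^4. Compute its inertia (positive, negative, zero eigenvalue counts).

step 0: pivot 13 → sign +
step 1: pivot -2 → sign −
step 2: pivot 3/13 → sign +
step 3: row/col 3 already zero → sign 0
signature = (2, 1, 1)

Answer: (2, 1, 1)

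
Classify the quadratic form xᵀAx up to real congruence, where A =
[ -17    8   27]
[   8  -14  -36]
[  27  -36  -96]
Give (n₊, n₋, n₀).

Answer: (0, 3, 0)

Derivation:
step 0: pivot -17 → sign −
step 1: pivot -174/17 → sign −
step 2: pivot -3/29 → sign −
signature = (0, 3, 0)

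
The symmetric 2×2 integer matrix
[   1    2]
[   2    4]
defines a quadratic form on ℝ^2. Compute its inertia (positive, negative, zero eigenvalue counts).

step 0: pivot 1 → sign +
step 1: row/col 1 already zero → sign 0
signature = (1, 0, 1)

Answer: (1, 0, 1)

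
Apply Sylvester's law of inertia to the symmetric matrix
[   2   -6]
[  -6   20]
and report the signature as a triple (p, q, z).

step 0: pivot 2 → sign +
step 1: pivot 2 → sign +
signature = (2, 0, 0)

Answer: (2, 0, 0)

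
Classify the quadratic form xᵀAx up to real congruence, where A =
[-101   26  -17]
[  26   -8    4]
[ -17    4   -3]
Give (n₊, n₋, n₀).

step 0: pivot -101 → sign −
step 1: pivot -132/101 → sign −
step 2: pivot -1/33 → sign −
signature = (0, 3, 0)

Answer: (0, 3, 0)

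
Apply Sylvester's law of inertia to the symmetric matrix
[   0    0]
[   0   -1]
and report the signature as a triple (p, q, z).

step 0: pivot -1 → sign −
step 1: row/col 1 already zero → sign 0
signature = (0, 1, 1)

Answer: (0, 1, 1)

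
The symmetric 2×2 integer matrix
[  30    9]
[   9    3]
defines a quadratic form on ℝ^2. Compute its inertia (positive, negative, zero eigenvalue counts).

Answer: (2, 0, 0)

Derivation:
step 0: pivot 30 → sign +
step 1: pivot 3/10 → sign +
signature = (2, 0, 0)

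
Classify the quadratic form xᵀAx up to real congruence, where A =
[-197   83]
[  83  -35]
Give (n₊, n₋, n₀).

Answer: (0, 2, 0)

Derivation:
step 0: pivot -197 → sign −
step 1: pivot -6/197 → sign −
signature = (0, 2, 0)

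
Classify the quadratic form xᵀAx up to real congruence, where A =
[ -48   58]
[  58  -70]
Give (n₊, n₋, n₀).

step 0: pivot -48 → sign −
step 1: pivot 1/12 → sign +
signature = (1, 1, 0)

Answer: (1, 1, 0)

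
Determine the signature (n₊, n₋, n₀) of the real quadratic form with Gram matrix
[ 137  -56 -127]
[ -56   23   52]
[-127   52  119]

step 0: pivot 137 → sign +
step 1: pivot 15/137 → sign +
step 2: pivot 6/5 → sign +
signature = (3, 0, 0)

Answer: (3, 0, 0)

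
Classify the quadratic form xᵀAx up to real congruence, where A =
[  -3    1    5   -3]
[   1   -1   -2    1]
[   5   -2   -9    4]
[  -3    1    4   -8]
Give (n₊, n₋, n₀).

Answer: (0, 4, 0)

Derivation:
step 0: pivot -3 → sign −
step 1: pivot -2/3 → sign −
step 2: pivot -1/2 → sign −
step 3: pivot -3 → sign −
signature = (0, 4, 0)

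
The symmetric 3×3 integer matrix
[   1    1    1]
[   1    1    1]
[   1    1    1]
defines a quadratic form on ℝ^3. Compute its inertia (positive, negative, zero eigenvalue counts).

step 0: pivot 1 → sign +
step 1: row/col 1 already zero → sign 0
step 2: row/col 2 already zero → sign 0
signature = (1, 0, 2)

Answer: (1, 0, 2)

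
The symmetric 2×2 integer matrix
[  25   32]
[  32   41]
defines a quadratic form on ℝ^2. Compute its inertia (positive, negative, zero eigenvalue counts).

step 0: pivot 25 → sign +
step 1: pivot 1/25 → sign +
signature = (2, 0, 0)

Answer: (2, 0, 0)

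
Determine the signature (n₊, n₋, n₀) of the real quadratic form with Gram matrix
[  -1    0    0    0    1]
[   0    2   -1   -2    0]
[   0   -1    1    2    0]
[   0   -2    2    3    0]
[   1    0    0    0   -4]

step 0: pivot -1 → sign −
step 1: pivot 2 → sign +
step 2: pivot 1/2 → sign +
step 3: pivot -1 → sign −
step 4: pivot -3 → sign −
signature = (2, 3, 0)

Answer: (2, 3, 0)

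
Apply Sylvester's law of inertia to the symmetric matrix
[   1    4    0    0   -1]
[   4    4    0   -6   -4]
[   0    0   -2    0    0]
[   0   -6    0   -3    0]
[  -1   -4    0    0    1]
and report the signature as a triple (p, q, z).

Answer: (1, 2, 2)

Derivation:
step 0: pivot 1 → sign +
step 1: pivot -12 → sign −
step 2: pivot -2 → sign −
step 3: row/col 3 already zero → sign 0
step 4: row/col 4 already zero → sign 0
signature = (1, 2, 2)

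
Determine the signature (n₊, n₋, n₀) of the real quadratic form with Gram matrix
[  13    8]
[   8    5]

Answer: (2, 0, 0)

Derivation:
step 0: pivot 13 → sign +
step 1: pivot 1/13 → sign +
signature = (2, 0, 0)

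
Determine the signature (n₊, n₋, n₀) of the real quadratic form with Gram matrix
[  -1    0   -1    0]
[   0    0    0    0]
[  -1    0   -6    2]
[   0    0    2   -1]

step 0: pivot -1 → sign −
step 1: pivot -5 → sign −
step 2: pivot -1/5 → sign −
step 3: row/col 3 already zero → sign 0
signature = (0, 3, 1)

Answer: (0, 3, 1)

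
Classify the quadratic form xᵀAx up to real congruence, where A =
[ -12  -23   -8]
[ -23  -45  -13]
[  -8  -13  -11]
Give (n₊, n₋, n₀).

Answer: (1, 2, 0)

Derivation:
step 0: pivot -12 → sign −
step 1: pivot -11/12 → sign −
step 2: pivot 3/11 → sign +
signature = (1, 2, 0)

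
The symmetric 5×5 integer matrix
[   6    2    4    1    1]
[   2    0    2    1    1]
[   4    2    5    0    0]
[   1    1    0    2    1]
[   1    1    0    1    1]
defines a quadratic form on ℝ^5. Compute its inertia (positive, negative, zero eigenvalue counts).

Answer: (4, 1, 0)

Derivation:
step 0: pivot 6 → sign +
step 1: pivot -2/3 → sign −
step 2: pivot 3 → sign +
step 3: pivot 5/2 → sign +
step 4: pivot 3/5 → sign +
signature = (4, 1, 0)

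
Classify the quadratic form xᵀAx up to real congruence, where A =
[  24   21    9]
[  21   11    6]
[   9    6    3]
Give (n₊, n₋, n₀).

step 0: pivot 24 → sign +
step 1: pivot -59/8 → sign −
step 2: pivot 6/59 → sign +
signature = (2, 1, 0)

Answer: (2, 1, 0)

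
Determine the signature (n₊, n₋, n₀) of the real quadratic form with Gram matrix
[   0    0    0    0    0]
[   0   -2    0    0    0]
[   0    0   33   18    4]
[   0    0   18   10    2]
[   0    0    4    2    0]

Answer: (2, 2, 1)

Derivation:
step 0: pivot -2 → sign −
step 1: pivot 33 → sign +
step 2: pivot 2/11 → sign +
step 3: pivot -2/3 → sign −
step 4: row/col 4 already zero → sign 0
signature = (2, 2, 1)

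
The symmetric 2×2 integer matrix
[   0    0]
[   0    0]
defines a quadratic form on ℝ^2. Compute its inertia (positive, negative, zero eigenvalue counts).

step 0: row/col 0 already zero → sign 0
step 1: row/col 1 already zero → sign 0
signature = (0, 0, 2)

Answer: (0, 0, 2)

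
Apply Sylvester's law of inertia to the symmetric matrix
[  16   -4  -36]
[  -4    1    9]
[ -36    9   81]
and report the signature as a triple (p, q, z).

step 0: pivot 16 → sign +
step 1: row/col 1 already zero → sign 0
step 2: row/col 2 already zero → sign 0
signature = (1, 0, 2)

Answer: (1, 0, 2)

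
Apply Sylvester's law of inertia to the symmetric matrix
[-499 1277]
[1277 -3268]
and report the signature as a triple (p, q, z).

step 0: pivot -499 → sign −
step 1: pivot -3/499 → sign −
signature = (0, 2, 0)

Answer: (0, 2, 0)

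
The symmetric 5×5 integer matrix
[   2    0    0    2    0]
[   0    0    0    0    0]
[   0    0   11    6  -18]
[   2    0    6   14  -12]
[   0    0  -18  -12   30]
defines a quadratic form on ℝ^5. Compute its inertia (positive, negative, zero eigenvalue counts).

step 0: pivot 2 → sign +
step 1: pivot 11 → sign +
step 2: pivot 96/11 → sign +
step 3: row/col 3 already zero → sign 0
step 4: row/col 4 already zero → sign 0
signature = (3, 0, 2)

Answer: (3, 0, 2)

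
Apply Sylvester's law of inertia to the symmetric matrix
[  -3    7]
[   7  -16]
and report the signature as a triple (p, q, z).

Answer: (1, 1, 0)

Derivation:
step 0: pivot -3 → sign −
step 1: pivot 1/3 → sign +
signature = (1, 1, 0)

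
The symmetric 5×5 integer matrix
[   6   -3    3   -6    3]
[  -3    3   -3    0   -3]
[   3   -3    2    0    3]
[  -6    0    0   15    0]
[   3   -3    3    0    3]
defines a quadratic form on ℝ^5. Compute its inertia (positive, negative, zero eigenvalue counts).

Answer: (3, 1, 1)

Derivation:
step 0: pivot 6 → sign +
step 1: pivot 3/2 → sign +
step 2: pivot -1 → sign −
step 3: pivot 3 → sign +
step 4: row/col 4 already zero → sign 0
signature = (3, 1, 1)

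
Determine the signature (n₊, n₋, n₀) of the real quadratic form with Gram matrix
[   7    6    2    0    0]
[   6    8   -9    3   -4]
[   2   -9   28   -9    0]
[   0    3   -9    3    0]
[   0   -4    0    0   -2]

Answer: (4, 1, 0)

Derivation:
step 0: pivot 7 → sign +
step 1: pivot 20/7 → sign +
step 2: pivot -51/4 → sign −
step 3: pivot 21/85 → sign +
step 4: pivot 2/7 → sign +
signature = (4, 1, 0)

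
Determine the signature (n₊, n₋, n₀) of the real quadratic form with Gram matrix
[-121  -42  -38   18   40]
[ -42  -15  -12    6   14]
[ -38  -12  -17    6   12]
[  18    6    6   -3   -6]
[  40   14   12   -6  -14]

Answer: (0, 5, 0)

Derivation:
step 0: pivot -121 → sign −
step 1: pivot -51/121 → sign −
step 2: pivot -29/17 → sign −
step 3: pivot -3/29 → sign −
step 4: pivot -2/3 → sign −
signature = (0, 5, 0)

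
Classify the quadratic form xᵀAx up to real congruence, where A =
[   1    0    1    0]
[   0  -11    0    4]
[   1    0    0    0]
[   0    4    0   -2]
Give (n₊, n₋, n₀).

Answer: (1, 3, 0)

Derivation:
step 0: pivot 1 → sign +
step 1: pivot -11 → sign −
step 2: pivot -1 → sign −
step 3: pivot -6/11 → sign −
signature = (1, 3, 0)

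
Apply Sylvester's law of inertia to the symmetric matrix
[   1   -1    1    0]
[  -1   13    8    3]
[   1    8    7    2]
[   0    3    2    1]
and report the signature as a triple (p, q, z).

Answer: (3, 1, 0)

Derivation:
step 0: pivot 1 → sign +
step 1: pivot 12 → sign +
step 2: pivot -3/4 → sign −
step 3: pivot 1/3 → sign +
signature = (3, 1, 0)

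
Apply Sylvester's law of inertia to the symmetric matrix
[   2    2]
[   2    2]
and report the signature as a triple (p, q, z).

step 0: pivot 2 → sign +
step 1: row/col 1 already zero → sign 0
signature = (1, 0, 1)

Answer: (1, 0, 1)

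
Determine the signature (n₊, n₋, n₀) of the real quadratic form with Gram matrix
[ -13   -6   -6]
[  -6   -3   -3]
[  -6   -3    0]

Answer: (1, 2, 0)

Derivation:
step 0: pivot -13 → sign −
step 1: pivot -3/13 → sign −
step 2: pivot 3 → sign +
signature = (1, 2, 0)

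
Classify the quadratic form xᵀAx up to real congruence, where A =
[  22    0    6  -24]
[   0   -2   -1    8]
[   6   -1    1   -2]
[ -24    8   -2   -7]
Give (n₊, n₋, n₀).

Answer: (2, 2, 0)

Derivation:
step 0: pivot 22 → sign +
step 1: pivot -2 → sign −
step 2: pivot -3/22 → sign −
step 3: pivot 1 → sign +
signature = (2, 2, 0)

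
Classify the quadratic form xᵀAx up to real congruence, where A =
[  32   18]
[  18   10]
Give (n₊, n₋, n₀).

Answer: (1, 1, 0)

Derivation:
step 0: pivot 32 → sign +
step 1: pivot -1/8 → sign −
signature = (1, 1, 0)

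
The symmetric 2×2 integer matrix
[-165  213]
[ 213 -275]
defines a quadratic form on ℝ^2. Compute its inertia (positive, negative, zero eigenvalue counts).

Answer: (0, 2, 0)

Derivation:
step 0: pivot -165 → sign −
step 1: pivot -2/55 → sign −
signature = (0, 2, 0)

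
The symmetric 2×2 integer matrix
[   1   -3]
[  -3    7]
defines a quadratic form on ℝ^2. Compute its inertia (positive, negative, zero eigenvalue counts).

Answer: (1, 1, 0)

Derivation:
step 0: pivot 1 → sign +
step 1: pivot -2 → sign −
signature = (1, 1, 0)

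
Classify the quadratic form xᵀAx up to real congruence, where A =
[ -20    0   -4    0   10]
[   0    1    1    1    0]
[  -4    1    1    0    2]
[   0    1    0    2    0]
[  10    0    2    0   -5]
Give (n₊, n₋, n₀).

Answer: (2, 2, 1)

Derivation:
step 0: pivot -20 → sign −
step 1: pivot 1 → sign +
step 2: pivot 4/5 → sign +
step 3: pivot -1/4 → sign −
step 4: row/col 4 already zero → sign 0
signature = (2, 2, 1)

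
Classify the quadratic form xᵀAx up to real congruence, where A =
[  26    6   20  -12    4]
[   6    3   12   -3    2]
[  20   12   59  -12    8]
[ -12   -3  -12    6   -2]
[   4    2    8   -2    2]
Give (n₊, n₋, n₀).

Answer: (5, 0, 0)

Derivation:
step 0: pivot 26 → sign +
step 1: pivot 21/13 → sign +
step 2: pivot 69/7 → sign +
step 3: pivot 3/23 → sign +
step 4: pivot 2/3 → sign +
signature = (5, 0, 0)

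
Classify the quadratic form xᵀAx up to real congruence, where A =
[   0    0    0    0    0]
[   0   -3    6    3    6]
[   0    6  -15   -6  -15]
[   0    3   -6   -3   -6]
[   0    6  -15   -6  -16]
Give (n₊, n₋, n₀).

step 0: pivot -3 → sign −
step 1: pivot -3 → sign −
step 2: pivot -1 → sign −
step 3: row/col 3 already zero → sign 0
step 4: row/col 4 already zero → sign 0
signature = (0, 3, 2)

Answer: (0, 3, 2)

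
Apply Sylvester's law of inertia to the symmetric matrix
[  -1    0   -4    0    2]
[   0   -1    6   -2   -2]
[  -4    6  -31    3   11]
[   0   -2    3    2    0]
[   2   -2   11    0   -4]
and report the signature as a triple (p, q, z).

step 0: pivot -1 → sign −
step 1: pivot -1 → sign −
step 2: pivot 21 → sign +
step 3: pivot 15/7 → sign +
step 4: pivot 2/15 → sign +
signature = (3, 2, 0)

Answer: (3, 2, 0)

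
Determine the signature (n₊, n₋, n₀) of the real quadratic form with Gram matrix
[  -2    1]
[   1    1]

step 0: pivot -2 → sign −
step 1: pivot 3/2 → sign +
signature = (1, 1, 0)

Answer: (1, 1, 0)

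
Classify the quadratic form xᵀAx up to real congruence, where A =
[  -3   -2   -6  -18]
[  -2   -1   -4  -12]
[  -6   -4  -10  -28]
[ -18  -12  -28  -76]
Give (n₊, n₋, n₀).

step 0: pivot -3 → sign −
step 1: pivot 1/3 → sign +
step 2: pivot 2 → sign +
step 3: row/col 3 already zero → sign 0
signature = (2, 1, 1)

Answer: (2, 1, 1)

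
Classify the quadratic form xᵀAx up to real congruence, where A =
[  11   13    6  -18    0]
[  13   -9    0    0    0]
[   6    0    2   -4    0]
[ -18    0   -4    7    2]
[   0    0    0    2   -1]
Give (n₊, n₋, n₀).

step 0: pivot 11 → sign +
step 1: pivot -268/11 → sign −
step 2: pivot 53/67 → sign +
step 3: pivot -215/53 → sign −
step 4: pivot -3/215 → sign −
signature = (2, 3, 0)

Answer: (2, 3, 0)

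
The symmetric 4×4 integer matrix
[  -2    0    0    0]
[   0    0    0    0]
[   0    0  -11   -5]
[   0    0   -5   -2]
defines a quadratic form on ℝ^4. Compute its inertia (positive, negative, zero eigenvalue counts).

Answer: (1, 2, 1)

Derivation:
step 0: pivot -2 → sign −
step 1: pivot -11 → sign −
step 2: pivot 3/11 → sign +
step 3: row/col 3 already zero → sign 0
signature = (1, 2, 1)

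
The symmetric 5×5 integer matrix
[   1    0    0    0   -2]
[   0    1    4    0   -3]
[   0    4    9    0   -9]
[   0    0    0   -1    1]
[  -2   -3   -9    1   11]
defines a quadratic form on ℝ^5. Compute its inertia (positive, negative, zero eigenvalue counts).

Answer: (3, 2, 0)

Derivation:
step 0: pivot 1 → sign +
step 1: pivot 1 → sign +
step 2: pivot -7 → sign −
step 3: pivot -1 → sign −
step 4: pivot 2/7 → sign +
signature = (3, 2, 0)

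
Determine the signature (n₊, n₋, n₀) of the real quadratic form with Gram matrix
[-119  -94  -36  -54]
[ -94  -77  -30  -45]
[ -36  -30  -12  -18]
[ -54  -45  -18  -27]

Answer: (0, 3, 1)

Derivation:
step 0: pivot -119 → sign −
step 1: pivot -327/119 → sign −
step 2: pivot -24/109 → sign −
step 3: row/col 3 already zero → sign 0
signature = (0, 3, 1)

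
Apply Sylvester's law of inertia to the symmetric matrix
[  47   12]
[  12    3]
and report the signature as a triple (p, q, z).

Answer: (1, 1, 0)

Derivation:
step 0: pivot 47 → sign +
step 1: pivot -3/47 → sign −
signature = (1, 1, 0)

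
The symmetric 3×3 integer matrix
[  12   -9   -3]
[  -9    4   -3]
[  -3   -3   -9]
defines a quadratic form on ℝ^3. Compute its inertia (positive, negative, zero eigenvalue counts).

step 0: pivot 12 → sign +
step 1: pivot -11/4 → sign −
step 2: pivot 3/11 → sign +
signature = (2, 1, 0)

Answer: (2, 1, 0)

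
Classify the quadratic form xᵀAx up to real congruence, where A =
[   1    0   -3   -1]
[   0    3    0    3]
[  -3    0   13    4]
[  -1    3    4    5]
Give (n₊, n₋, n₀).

Answer: (4, 0, 0)

Derivation:
step 0: pivot 1 → sign +
step 1: pivot 3 → sign +
step 2: pivot 4 → sign +
step 3: pivot 3/4 → sign +
signature = (4, 0, 0)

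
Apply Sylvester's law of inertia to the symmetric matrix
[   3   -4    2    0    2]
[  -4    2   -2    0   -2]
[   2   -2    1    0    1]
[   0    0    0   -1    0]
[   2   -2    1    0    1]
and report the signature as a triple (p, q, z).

step 0: pivot 3 → sign +
step 1: pivot -10/3 → sign −
step 2: pivot -1/5 → sign −
step 3: pivot -1 → sign −
step 4: row/col 4 already zero → sign 0
signature = (1, 3, 1)

Answer: (1, 3, 1)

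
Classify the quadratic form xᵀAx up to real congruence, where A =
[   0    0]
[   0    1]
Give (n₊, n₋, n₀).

step 0: pivot 1 → sign +
step 1: row/col 1 already zero → sign 0
signature = (1, 0, 1)

Answer: (1, 0, 1)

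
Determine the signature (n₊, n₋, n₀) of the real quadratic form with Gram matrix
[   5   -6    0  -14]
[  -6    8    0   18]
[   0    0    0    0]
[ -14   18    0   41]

Answer: (2, 0, 2)

Derivation:
step 0: pivot 5 → sign +
step 1: pivot 4/5 → sign +
step 2: row/col 2 already zero → sign 0
step 3: row/col 3 already zero → sign 0
signature = (2, 0, 2)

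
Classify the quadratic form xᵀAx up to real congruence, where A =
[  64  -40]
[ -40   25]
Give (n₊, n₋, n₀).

Answer: (1, 0, 1)

Derivation:
step 0: pivot 64 → sign +
step 1: row/col 1 already zero → sign 0
signature = (1, 0, 1)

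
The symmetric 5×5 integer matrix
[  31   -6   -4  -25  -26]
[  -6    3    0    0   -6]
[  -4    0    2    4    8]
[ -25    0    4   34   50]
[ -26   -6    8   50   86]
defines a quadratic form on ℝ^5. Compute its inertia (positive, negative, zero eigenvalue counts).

Answer: (3, 2, 0)

Derivation:
step 0: pivot 31 → sign +
step 1: pivot 57/31 → sign +
step 2: pivot 22/19 → sign +
step 3: pivot -3/11 → sign −
step 4: pivot -2 → sign −
signature = (3, 2, 0)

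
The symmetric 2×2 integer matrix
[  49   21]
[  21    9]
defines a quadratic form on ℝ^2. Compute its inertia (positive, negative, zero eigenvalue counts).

Answer: (1, 0, 1)

Derivation:
step 0: pivot 49 → sign +
step 1: row/col 1 already zero → sign 0
signature = (1, 0, 1)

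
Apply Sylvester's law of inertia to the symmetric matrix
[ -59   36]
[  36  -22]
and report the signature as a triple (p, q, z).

Answer: (0, 2, 0)

Derivation:
step 0: pivot -59 → sign −
step 1: pivot -2/59 → sign −
signature = (0, 2, 0)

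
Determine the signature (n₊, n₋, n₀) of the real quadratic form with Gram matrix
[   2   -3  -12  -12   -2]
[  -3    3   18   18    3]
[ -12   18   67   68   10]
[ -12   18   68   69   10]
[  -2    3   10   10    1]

Answer: (2, 3, 0)

Derivation:
step 0: pivot 2 → sign +
step 1: pivot -3/2 → sign −
step 2: pivot -5 → sign −
step 3: pivot 1/5 → sign +
step 4: pivot -1 → sign −
signature = (2, 3, 0)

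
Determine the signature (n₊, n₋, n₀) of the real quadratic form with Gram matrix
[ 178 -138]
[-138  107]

step 0: pivot 178 → sign +
step 1: pivot 1/89 → sign +
signature = (2, 0, 0)

Answer: (2, 0, 0)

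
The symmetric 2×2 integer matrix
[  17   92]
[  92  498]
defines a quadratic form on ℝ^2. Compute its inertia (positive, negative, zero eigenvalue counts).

step 0: pivot 17 → sign +
step 1: pivot 2/17 → sign +
signature = (2, 0, 0)

Answer: (2, 0, 0)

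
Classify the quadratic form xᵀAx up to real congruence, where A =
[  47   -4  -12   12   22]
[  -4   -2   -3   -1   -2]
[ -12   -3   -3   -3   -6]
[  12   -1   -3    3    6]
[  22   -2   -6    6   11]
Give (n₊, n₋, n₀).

Answer: (3, 2, 0)

Derivation:
step 0: pivot 47 → sign +
step 1: pivot -110/47 → sign −
step 2: pivot 93/110 → sign +
step 3: pivot -2/31 → sign −
step 4: pivot 3 → sign +
signature = (3, 2, 0)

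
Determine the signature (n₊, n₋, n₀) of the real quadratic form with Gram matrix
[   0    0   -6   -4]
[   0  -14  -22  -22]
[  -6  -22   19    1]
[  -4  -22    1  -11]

Answer: (1, 3, 0)

Derivation:
step 0: pivot -14 → sign −
step 1: pivot 375/7 → sign +
step 2: pivot -84/125 → sign −
step 3: pivot -1/21 → sign −
signature = (1, 3, 0)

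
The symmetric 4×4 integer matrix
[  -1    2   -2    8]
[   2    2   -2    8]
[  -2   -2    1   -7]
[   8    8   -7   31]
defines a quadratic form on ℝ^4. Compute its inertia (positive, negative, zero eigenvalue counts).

step 0: pivot -1 → sign −
step 1: pivot 6 → sign +
step 2: pivot -1 → sign −
step 3: row/col 3 already zero → sign 0
signature = (1, 2, 1)

Answer: (1, 2, 1)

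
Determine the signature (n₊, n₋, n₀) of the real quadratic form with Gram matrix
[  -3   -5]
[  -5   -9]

step 0: pivot -3 → sign −
step 1: pivot -2/3 → sign −
signature = (0, 2, 0)

Answer: (0, 2, 0)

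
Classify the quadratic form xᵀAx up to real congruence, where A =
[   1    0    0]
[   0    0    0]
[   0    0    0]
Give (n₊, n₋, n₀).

Answer: (1, 0, 2)

Derivation:
step 0: pivot 1 → sign +
step 1: row/col 1 already zero → sign 0
step 2: row/col 2 already zero → sign 0
signature = (1, 0, 2)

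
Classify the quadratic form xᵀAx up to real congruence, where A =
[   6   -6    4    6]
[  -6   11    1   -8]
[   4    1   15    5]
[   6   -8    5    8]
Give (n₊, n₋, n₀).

Answer: (3, 1, 0)

Derivation:
step 0: pivot 6 → sign +
step 1: pivot 5 → sign +
step 2: pivot 22/3 → sign +
step 3: pivot -3/110 → sign −
signature = (3, 1, 0)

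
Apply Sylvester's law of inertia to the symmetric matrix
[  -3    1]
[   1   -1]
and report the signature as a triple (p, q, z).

step 0: pivot -3 → sign −
step 1: pivot -2/3 → sign −
signature = (0, 2, 0)

Answer: (0, 2, 0)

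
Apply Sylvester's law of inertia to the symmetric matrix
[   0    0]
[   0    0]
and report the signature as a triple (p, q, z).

Answer: (0, 0, 2)

Derivation:
step 0: row/col 0 already zero → sign 0
step 1: row/col 1 already zero → sign 0
signature = (0, 0, 2)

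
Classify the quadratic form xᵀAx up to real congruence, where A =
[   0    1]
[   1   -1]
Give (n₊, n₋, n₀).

step 0: pivot -1 → sign −
step 1: pivot 1 → sign +
signature = (1, 1, 0)

Answer: (1, 1, 0)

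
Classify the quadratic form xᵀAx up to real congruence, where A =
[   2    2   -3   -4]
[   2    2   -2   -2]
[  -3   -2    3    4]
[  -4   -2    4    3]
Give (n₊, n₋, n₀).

Answer: (2, 2, 0)

Derivation:
step 0: pivot 2 → sign +
step 1: pivot -3/2 → sign −
step 2: pivot 2/3 → sign +
step 3: pivot -3 → sign −
signature = (2, 2, 0)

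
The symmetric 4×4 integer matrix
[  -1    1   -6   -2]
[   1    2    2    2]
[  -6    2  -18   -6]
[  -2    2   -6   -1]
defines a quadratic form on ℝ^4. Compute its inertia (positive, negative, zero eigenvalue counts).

Answer: (3, 1, 0)

Derivation:
step 0: pivot -1 → sign −
step 1: pivot 3 → sign +
step 2: pivot 38/3 → sign +
step 3: pivot 3/19 → sign +
signature = (3, 1, 0)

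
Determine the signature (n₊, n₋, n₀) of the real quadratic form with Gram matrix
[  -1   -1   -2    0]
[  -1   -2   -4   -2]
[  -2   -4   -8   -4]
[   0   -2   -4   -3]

Answer: (1, 2, 1)

Derivation:
step 0: pivot -1 → sign −
step 1: pivot -1 → sign −
step 2: pivot 1 → sign +
step 3: row/col 3 already zero → sign 0
signature = (1, 2, 1)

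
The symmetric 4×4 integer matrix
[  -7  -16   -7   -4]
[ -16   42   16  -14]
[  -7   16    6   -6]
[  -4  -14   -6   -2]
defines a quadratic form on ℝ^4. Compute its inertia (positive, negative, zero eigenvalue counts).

step 0: pivot -7 → sign −
step 1: pivot 550/7 → sign +
step 2: pivot -9/275 → sign −
step 3: row/col 3 already zero → sign 0
signature = (1, 2, 1)

Answer: (1, 2, 1)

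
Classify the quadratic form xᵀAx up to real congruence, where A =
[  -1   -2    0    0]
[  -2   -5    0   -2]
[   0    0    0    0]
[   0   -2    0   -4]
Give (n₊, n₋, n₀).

step 0: pivot -1 → sign −
step 1: pivot -1 → sign −
step 2: row/col 2 already zero → sign 0
step 3: row/col 3 already zero → sign 0
signature = (0, 2, 2)

Answer: (0, 2, 2)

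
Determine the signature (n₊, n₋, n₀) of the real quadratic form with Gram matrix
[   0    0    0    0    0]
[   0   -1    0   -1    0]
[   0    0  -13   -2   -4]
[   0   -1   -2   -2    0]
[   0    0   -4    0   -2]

Answer: (0, 4, 1)

Derivation:
step 0: pivot -1 → sign −
step 1: pivot -13 → sign −
step 2: pivot -9/13 → sign −
step 3: pivot -2/9 → sign −
step 4: row/col 4 already zero → sign 0
signature = (0, 4, 1)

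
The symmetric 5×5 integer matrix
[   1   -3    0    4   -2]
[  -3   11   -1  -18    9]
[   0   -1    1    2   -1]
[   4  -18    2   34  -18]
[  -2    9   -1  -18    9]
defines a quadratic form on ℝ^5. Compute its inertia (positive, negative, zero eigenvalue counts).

step 0: pivot 1 → sign +
step 1: pivot 2 → sign +
step 2: pivot 1/2 → sign +
step 3: pivot -2 → sign −
step 4: row/col 4 already zero → sign 0
signature = (3, 1, 1)

Answer: (3, 1, 1)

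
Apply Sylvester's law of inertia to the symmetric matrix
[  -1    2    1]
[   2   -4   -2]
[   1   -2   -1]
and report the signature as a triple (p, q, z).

Answer: (0, 1, 2)

Derivation:
step 0: pivot -1 → sign −
step 1: row/col 1 already zero → sign 0
step 2: row/col 2 already zero → sign 0
signature = (0, 1, 2)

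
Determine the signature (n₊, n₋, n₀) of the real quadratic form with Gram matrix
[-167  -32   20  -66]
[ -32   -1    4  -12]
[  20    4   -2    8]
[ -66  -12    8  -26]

step 0: pivot -167 → sign −
step 1: pivot 857/167 → sign +
step 2: pivot 334/857 → sign +
step 3: pivot -2/167 → sign −
signature = (2, 2, 0)

Answer: (2, 2, 0)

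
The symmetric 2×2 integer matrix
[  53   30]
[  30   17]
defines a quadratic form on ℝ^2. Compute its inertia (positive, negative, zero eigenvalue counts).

Answer: (2, 0, 0)

Derivation:
step 0: pivot 53 → sign +
step 1: pivot 1/53 → sign +
signature = (2, 0, 0)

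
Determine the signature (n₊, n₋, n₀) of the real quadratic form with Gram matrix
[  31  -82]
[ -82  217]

step 0: pivot 31 → sign +
step 1: pivot 3/31 → sign +
signature = (2, 0, 0)

Answer: (2, 0, 0)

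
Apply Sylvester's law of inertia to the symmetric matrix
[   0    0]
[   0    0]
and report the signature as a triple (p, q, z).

Answer: (0, 0, 2)

Derivation:
step 0: row/col 0 already zero → sign 0
step 1: row/col 1 already zero → sign 0
signature = (0, 0, 2)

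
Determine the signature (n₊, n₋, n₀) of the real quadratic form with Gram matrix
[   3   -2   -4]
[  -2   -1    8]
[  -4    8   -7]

step 0: pivot 3 → sign +
step 1: pivot -7/3 → sign −
step 2: pivot -1/7 → sign −
signature = (1, 2, 0)

Answer: (1, 2, 0)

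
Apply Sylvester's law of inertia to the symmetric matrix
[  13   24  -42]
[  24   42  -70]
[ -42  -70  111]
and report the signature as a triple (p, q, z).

step 0: pivot 13 → sign +
step 1: pivot -30/13 → sign −
step 2: pivot -1/15 → sign −
signature = (1, 2, 0)

Answer: (1, 2, 0)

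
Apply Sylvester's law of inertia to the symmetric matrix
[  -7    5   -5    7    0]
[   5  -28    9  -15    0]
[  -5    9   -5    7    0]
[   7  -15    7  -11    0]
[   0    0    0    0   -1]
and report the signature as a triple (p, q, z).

Answer: (1, 4, 0)

Derivation:
step 0: pivot -7 → sign −
step 1: pivot -171/7 → sign −
step 2: pivot -2/9 → sign −
step 3: pivot 6/19 → sign +
step 4: pivot -1 → sign −
signature = (1, 4, 0)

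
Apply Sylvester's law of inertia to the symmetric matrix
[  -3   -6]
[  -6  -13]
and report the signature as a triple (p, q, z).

Answer: (0, 2, 0)

Derivation:
step 0: pivot -3 → sign −
step 1: pivot -1 → sign −
signature = (0, 2, 0)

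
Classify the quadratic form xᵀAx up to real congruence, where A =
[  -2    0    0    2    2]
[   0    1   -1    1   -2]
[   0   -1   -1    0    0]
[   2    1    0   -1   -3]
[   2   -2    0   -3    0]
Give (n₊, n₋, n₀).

Answer: (2, 2, 1)

Derivation:
step 0: pivot -2 → sign −
step 1: pivot 1 → sign +
step 2: pivot -2 → sign −
step 3: pivot 1/2 → sign +
step 4: row/col 4 already zero → sign 0
signature = (2, 2, 1)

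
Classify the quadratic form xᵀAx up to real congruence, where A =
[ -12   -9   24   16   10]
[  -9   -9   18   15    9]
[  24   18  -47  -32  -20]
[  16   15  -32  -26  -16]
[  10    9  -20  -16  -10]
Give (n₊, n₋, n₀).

step 0: pivot -12 → sign −
step 1: pivot -9/4 → sign −
step 2: pivot 1 → sign +
step 3: pivot -2/3 → sign −
step 4: row/col 4 already zero → sign 0
signature = (1, 3, 1)

Answer: (1, 3, 1)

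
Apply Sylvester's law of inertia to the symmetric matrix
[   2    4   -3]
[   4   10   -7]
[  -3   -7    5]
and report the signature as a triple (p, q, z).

Answer: (2, 0, 1)

Derivation:
step 0: pivot 2 → sign +
step 1: pivot 2 → sign +
step 2: row/col 2 already zero → sign 0
signature = (2, 0, 1)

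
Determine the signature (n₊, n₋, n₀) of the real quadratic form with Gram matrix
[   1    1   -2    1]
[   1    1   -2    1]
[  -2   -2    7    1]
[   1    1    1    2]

Answer: (2, 1, 1)

Derivation:
step 0: pivot 1 → sign +
step 1: pivot 3 → sign +
step 2: pivot -2 → sign −
step 3: row/col 3 already zero → sign 0
signature = (2, 1, 1)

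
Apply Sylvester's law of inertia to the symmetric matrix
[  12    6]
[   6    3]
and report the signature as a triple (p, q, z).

Answer: (1, 0, 1)

Derivation:
step 0: pivot 12 → sign +
step 1: row/col 1 already zero → sign 0
signature = (1, 0, 1)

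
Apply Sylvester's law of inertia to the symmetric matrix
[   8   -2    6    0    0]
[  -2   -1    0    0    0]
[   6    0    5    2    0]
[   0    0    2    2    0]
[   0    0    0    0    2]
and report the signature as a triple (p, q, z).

Answer: (3, 1, 1)

Derivation:
step 0: pivot 8 → sign +
step 1: pivot -3/2 → sign −
step 2: pivot 2 → sign +
step 3: pivot 2 → sign +
step 4: row/col 4 already zero → sign 0
signature = (3, 1, 1)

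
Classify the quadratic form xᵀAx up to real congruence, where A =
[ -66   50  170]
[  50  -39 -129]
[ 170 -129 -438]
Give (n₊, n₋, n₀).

step 0: pivot -66 → sign −
step 1: pivot -37/33 → sign −
step 2: pivot -3/37 → sign −
signature = (0, 3, 0)

Answer: (0, 3, 0)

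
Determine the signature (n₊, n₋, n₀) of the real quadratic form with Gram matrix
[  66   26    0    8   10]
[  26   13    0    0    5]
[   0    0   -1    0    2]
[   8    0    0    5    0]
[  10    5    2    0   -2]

Answer: (4, 1, 0)

Derivation:
step 0: pivot 66 → sign +
step 1: pivot 91/33 → sign +
step 2: pivot -1 → sign −
step 3: pivot 3/7 → sign +
step 4: pivot 1/13 → sign +
signature = (4, 1, 0)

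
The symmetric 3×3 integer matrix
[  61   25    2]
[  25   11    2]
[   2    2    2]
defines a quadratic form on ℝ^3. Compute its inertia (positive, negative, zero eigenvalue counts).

Answer: (3, 0, 0)

Derivation:
step 0: pivot 61 → sign +
step 1: pivot 46/61 → sign +
step 2: pivot 2/23 → sign +
signature = (3, 0, 0)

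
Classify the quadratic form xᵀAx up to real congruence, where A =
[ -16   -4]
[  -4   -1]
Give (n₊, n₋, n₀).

step 0: pivot -16 → sign −
step 1: row/col 1 already zero → sign 0
signature = (0, 1, 1)

Answer: (0, 1, 1)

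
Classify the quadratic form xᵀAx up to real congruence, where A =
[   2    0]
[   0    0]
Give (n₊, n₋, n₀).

Answer: (1, 0, 1)

Derivation:
step 0: pivot 2 → sign +
step 1: row/col 1 already zero → sign 0
signature = (1, 0, 1)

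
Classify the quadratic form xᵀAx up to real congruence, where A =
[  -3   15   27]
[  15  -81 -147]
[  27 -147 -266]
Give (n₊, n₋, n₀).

step 0: pivot -3 → sign −
step 1: pivot -6 → sign −
step 2: pivot 1 → sign +
signature = (1, 2, 0)

Answer: (1, 2, 0)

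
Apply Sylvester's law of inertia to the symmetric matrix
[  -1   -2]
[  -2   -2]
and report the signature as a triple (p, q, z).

Answer: (1, 1, 0)

Derivation:
step 0: pivot -1 → sign −
step 1: pivot 2 → sign +
signature = (1, 1, 0)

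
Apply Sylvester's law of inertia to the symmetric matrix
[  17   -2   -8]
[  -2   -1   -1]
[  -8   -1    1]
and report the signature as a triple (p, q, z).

Answer: (2, 1, 0)

Derivation:
step 0: pivot 17 → sign +
step 1: pivot -21/17 → sign −
step 2: pivot 2/7 → sign +
signature = (2, 1, 0)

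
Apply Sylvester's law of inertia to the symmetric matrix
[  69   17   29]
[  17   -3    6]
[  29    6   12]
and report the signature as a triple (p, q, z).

Answer: (1, 2, 0)

Derivation:
step 0: pivot 69 → sign +
step 1: pivot -496/69 → sign −
step 2: pivot -3/496 → sign −
signature = (1, 2, 0)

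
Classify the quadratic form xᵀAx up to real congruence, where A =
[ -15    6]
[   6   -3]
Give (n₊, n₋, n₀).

step 0: pivot -15 → sign −
step 1: pivot -3/5 → sign −
signature = (0, 2, 0)

Answer: (0, 2, 0)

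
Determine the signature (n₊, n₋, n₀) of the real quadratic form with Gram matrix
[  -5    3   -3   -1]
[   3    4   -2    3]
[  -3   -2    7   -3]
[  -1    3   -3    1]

step 0: pivot -5 → sign −
step 1: pivot 29/5 → sign +
step 2: pivot 183/29 → sign +
step 3: pivot 6/61 → sign +
signature = (3, 1, 0)

Answer: (3, 1, 0)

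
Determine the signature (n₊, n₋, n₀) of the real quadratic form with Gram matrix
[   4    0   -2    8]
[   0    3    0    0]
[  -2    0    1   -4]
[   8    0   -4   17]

Answer: (3, 0, 1)

Derivation:
step 0: pivot 4 → sign +
step 1: pivot 3 → sign +
step 2: pivot 1 → sign +
step 3: row/col 3 already zero → sign 0
signature = (3, 0, 1)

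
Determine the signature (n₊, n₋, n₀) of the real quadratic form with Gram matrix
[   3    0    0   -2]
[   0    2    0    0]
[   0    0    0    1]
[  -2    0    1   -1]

step 0: pivot 3 → sign +
step 1: pivot 2 → sign +
step 2: pivot -7/3 → sign −
step 3: pivot 3/7 → sign +
signature = (3, 1, 0)

Answer: (3, 1, 0)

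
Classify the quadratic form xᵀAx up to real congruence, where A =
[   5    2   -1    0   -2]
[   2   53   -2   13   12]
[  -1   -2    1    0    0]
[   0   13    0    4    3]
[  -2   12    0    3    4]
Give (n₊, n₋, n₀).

step 0: pivot 5 → sign +
step 1: pivot 261/5 → sign +
step 2: pivot 196/261 → sign +
step 3: pivot 27/49 → sign +
step 4: row/col 4 already zero → sign 0
signature = (4, 0, 1)

Answer: (4, 0, 1)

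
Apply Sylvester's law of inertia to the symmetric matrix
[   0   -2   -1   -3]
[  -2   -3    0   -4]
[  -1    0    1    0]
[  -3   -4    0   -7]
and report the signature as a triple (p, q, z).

step 0: pivot -3 → sign −
step 1: pivot 4/3 → sign +
step 2: pivot 1/4 → sign +
step 3: pivot -2 → sign −
signature = (2, 2, 0)

Answer: (2, 2, 0)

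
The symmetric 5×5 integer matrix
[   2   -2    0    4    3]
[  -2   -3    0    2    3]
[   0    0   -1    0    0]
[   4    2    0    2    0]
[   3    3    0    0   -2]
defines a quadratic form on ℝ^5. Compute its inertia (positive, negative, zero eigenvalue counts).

step 0: pivot 2 → sign +
step 1: pivot -5 → sign −
step 2: pivot -1 → sign −
step 3: pivot 6/5 → sign +
step 4: pivot -1/2 → sign −
signature = (2, 3, 0)

Answer: (2, 3, 0)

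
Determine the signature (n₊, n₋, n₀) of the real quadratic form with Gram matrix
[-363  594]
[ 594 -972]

step 0: pivot -363 → sign −
step 1: row/col 1 already zero → sign 0
signature = (0, 1, 1)

Answer: (0, 1, 1)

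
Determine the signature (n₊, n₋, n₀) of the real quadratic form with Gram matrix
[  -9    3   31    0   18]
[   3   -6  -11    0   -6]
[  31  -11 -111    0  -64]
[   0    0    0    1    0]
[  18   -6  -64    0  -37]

step 0: pivot -9 → sign −
step 1: pivot -5 → sign −
step 2: pivot -62/15 → sign −
step 3: pivot 1 → sign +
step 4: pivot -1/31 → sign −
signature = (1, 4, 0)

Answer: (1, 4, 0)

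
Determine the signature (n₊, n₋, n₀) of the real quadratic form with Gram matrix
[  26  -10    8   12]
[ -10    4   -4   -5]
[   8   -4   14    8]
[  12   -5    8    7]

step 0: pivot 26 → sign +
step 1: pivot 2/13 → sign +
step 2: pivot 6 → sign +
step 3: pivot -1/6 → sign −
signature = (3, 1, 0)

Answer: (3, 1, 0)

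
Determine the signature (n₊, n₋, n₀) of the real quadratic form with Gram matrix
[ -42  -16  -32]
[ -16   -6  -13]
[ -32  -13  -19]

step 0: pivot -42 → sign −
step 1: pivot 2/21 → sign +
step 2: pivot -3/2 → sign −
signature = (1, 2, 0)

Answer: (1, 2, 0)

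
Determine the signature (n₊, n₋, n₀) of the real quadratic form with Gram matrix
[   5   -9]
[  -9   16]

Answer: (1, 1, 0)

Derivation:
step 0: pivot 5 → sign +
step 1: pivot -1/5 → sign −
signature = (1, 1, 0)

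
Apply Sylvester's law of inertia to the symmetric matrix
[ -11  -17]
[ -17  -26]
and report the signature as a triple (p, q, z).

step 0: pivot -11 → sign −
step 1: pivot 3/11 → sign +
signature = (1, 1, 0)

Answer: (1, 1, 0)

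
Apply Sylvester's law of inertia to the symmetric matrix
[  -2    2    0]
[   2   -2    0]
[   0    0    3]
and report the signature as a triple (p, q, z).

step 0: pivot -2 → sign −
step 1: pivot 3 → sign +
step 2: row/col 2 already zero → sign 0
signature = (1, 1, 1)

Answer: (1, 1, 1)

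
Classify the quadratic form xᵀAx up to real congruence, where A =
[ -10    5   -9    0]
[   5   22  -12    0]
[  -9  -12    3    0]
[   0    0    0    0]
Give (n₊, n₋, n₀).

step 0: pivot -10 → sign −
step 1: pivot 49/2 → sign +
step 2: pivot -3/245 → sign −
step 3: row/col 3 already zero → sign 0
signature = (1, 2, 1)

Answer: (1, 2, 1)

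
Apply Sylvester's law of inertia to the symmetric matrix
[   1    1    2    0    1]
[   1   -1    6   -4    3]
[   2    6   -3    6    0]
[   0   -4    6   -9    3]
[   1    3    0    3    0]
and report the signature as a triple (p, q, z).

step 0: pivot 1 → sign +
step 1: pivot -2 → sign −
step 2: pivot 1 → sign +
step 3: pivot -5 → sign −
step 4: pivot -6/5 → sign −
signature = (2, 3, 0)

Answer: (2, 3, 0)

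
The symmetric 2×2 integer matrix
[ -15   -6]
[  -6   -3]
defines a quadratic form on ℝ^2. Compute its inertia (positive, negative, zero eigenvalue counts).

step 0: pivot -15 → sign −
step 1: pivot -3/5 → sign −
signature = (0, 2, 0)

Answer: (0, 2, 0)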